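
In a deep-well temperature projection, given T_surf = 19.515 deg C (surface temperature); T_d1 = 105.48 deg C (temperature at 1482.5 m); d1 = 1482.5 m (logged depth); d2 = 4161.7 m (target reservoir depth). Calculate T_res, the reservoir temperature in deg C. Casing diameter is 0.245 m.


Step 1: grad = (T_d1 - T_surf)/d1 * 1000 = (105.48 - 19.515)/1482.5 * 1000 = 57.98651 deg C/km
Step 2: T_res = T_surf + grad*d2/1000 = 19.515 + 57.98651*4161.7/1000 = 260.84 deg C
T_res = 260.84 deg C


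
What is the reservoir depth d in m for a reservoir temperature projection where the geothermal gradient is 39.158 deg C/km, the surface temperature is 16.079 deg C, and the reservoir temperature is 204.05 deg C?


d = (T_res - T_surf) / grad * 1000
d = (204.05 - 16.079) / 39.158 * 1000
d = 4800.3 m


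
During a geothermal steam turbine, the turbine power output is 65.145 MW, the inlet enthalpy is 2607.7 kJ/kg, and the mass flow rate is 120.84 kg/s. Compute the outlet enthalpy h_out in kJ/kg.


h_out = h_in - P * 1000 / mdot
h_out = 2607.7 - 65.145 * 1000 / 120.84
h_out = 2068.6 kJ/kg


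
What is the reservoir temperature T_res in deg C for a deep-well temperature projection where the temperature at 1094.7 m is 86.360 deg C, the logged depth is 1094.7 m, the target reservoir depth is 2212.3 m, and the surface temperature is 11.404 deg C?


Step 1: grad = (T_d1 - T_surf)/d1 * 1000 = (86.36 - 11.404)/1094.7 * 1000 = 68.47173 deg C/km
Step 2: T_res = T_surf + grad*d2/1000 = 11.404 + 68.47173*2212.3/1000 = 162.88 deg C
T_res = 162.88 deg C


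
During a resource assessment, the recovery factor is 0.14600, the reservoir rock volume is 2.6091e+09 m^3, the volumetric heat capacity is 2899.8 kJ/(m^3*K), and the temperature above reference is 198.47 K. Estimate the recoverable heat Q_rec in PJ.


Step 1: Q_s = Vr*rhoc*dT/1e12 = 2.6091e+09*2899.8*198.47/1e12 = 1501.598 PJ
Step 2: Q_rec = Q_s * RF = 1501.598 * 0.146 = 219.23 PJ
Q_rec = 219.23 PJ


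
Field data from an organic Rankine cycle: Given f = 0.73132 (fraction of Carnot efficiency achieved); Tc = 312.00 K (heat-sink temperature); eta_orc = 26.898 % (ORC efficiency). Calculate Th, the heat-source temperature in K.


Th = Tc / (1 - (eta_orc/100)/f)
Th = 312.00 / (1 - (26.898/100)/0.73132)
Th = 493.52 K


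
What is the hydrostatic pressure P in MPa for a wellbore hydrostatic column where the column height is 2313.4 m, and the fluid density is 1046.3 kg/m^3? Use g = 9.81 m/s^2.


P = rho * g * h / 1e6
P = 1046.3 * 9.81 * 2313.4 / 1e6
P = 23.745 MPa


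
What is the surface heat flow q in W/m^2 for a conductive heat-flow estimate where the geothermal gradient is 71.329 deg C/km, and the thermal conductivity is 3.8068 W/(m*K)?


q = k * grad / 1000
q = 3.8068 * 71.329 / 1000
q = 0.27154 W/m^2


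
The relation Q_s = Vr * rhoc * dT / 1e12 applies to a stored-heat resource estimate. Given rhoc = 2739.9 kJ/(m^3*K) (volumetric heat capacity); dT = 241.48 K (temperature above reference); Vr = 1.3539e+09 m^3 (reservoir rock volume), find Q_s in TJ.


Q_s = Vr * rhoc * dT / 1e12
Q_s = 1.3539e+09 * 2739.9 * 241.48 / 1e12
Q_s = 895.7823 PJ
Convert: 895.7823 PJ * 1000.0 = 8.9578e+05 TJ
Q_s = 8.9578e+05 TJ


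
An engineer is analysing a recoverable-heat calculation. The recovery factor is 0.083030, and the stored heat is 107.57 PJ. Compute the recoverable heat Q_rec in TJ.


Q_rec = Q_s * RF
Q_rec = 107.57 * 0.083030
Q_rec = 8.931537 PJ
Convert: 8.931537 PJ * 1000.0 = 8931.5 TJ
Q_rec = 8931.5 TJ


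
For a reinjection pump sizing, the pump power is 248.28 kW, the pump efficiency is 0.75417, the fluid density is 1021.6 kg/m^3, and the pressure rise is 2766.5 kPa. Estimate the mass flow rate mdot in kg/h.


mdot = P_pump * rho * eta / dP
mdot = 248.28 * 1021.6 * 0.75417 / 2766.5
mdot = 69.14507 kg/s
Convert: 69.14507 kg/s * 3600.0 = 2.4892e+05 kg/h
mdot = 2.4892e+05 kg/h


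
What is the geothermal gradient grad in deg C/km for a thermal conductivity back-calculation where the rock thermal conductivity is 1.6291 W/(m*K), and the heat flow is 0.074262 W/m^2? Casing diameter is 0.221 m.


grad = q / k * 1000
grad = 0.074262 / 1.6291 * 1000
grad = 45.585 deg C/km


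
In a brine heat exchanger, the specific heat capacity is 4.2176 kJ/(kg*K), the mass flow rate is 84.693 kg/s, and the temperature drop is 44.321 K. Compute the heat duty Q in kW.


Q = mdot * cp * dT / 1000
Q = 84.693 * 4.2176 * 44.321 / 1000
Q = 15.83151 MW
Convert: 15.83151 MW * 1000.0 = 15832 kW
Q = 15832 kW


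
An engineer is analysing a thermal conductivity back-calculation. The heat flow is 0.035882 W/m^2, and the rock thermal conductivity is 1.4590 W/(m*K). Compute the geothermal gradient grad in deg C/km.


grad = q / k * 1000
grad = 0.035882 / 1.4590 * 1000
grad = 24.594 deg C/km


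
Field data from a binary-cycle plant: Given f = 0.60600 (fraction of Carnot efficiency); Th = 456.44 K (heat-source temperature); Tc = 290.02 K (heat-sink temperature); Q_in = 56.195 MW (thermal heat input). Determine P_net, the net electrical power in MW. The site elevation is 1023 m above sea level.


Step 1: eta = (1 - Tc/Th)*f = (1 - 290.02/456.44)*0.606 = 0.2209502
Step 2: P_net = eta * Q_in = 0.2209502 * 56.195 = 12.416 MW
P_net = 12.416 MW


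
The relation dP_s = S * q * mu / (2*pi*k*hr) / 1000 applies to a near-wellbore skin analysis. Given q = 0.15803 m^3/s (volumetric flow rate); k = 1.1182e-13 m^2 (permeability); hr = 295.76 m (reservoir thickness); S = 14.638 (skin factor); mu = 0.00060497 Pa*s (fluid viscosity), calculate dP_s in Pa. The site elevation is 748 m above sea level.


dP_s = S * q * mu / (2*pi*k*hr) / 1000
dP_s = 14.638 * 0.15803 * 0.00060497 / (2*pi*1.1182e-13*295.76) / 1000
dP_s = 6734.670 kPa
Convert: 6734.670 kPa * 1000.0 = 6.7347e+06 Pa
dP_s = 6.7347e+06 Pa


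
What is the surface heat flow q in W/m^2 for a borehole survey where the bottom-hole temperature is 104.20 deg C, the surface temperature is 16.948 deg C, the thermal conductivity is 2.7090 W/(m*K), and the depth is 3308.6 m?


Step 1: grad = (T_d - T_surf)/d * 1000 = (104.2 - 16.948)/3308.6 * 1000 = 26.37127 deg C/km
Step 2: q = k * grad / 1000 = 2.709 * 26.37127 / 1000 = 0.071440 W/m^2
q = 0.071440 W/m^2


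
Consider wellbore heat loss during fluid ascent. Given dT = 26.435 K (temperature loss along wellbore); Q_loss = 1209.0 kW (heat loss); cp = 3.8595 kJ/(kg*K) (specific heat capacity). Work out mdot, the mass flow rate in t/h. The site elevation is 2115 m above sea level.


mdot = Q_loss / (cp * dT)
mdot = 1209.0 / (3.8595 * 26.435)
mdot = 11.84993 kg/s
Convert: 11.84993 kg/s * 3.6 = 42.660 t/h
mdot = 42.660 t/h


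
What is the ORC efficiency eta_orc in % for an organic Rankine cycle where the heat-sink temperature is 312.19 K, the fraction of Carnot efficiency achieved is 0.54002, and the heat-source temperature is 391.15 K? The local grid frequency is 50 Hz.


eta_orc = (1 - Tc/Th) * f * 100
eta_orc = (1 - 312.19/391.15) * 0.54002 * 100
eta_orc = 10.901 %


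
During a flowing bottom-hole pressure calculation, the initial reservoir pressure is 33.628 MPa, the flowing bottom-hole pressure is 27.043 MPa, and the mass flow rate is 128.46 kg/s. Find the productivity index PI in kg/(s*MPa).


PI = mdot / (P_i - P_wf)
PI = 128.46 / (33.628 - 27.043)
PI = 19.508 kg/(s*MPa)


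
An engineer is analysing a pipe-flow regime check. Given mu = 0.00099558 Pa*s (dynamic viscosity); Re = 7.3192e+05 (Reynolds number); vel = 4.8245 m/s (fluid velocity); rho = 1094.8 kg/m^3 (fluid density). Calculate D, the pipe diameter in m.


D = Re * mu / (rho * vel)
D = 7.3192e+05 * 0.00099558 / (1094.8 * 4.8245)
D = 0.13796 m


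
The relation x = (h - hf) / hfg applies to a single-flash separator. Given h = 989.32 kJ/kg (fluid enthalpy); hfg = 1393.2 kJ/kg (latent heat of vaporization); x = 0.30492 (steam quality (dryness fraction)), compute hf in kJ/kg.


hf = h - x * hfg
hf = 989.32 - 0.30492 * 1393.2
hf = 564.51 kJ/kg


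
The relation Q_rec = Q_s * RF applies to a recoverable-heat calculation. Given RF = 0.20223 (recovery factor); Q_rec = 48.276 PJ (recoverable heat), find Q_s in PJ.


Q_s = Q_rec / RF
Q_s = 48.276 / 0.20223
Q_s = 238.72 PJ


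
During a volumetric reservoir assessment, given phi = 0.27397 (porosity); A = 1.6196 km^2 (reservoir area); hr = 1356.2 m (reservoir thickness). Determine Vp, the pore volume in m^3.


Vp = A * 1e6 * hr * phi
Vp = 1.6196 * 1e6 * 1356.2 * 0.27397
Vp = 6.0178e+08 m^3


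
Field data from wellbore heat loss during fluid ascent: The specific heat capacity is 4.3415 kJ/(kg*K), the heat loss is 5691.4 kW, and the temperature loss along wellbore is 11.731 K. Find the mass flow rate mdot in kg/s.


mdot = Q_loss / (cp * dT)
mdot = 5691.4 / (4.3415 * 11.731)
mdot = 111.75 kg/s


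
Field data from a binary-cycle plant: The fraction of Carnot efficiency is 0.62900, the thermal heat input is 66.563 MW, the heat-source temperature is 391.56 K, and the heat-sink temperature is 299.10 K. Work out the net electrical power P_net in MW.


Step 1: eta = (1 - Tc/Th)*f = (1 - 299.1/391.56)*0.629 = 0.1485273
Step 2: P_net = eta * Q_in = 0.1485273 * 66.563 = 9.8864 MW
P_net = 9.8864 MW


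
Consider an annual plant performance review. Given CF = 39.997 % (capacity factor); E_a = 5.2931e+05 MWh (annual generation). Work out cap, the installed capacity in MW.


cap = E_a / (CF/100 * 8760)
cap = 5.2931e+05 / (39.997/100 * 8760)
cap = 151.07 MW


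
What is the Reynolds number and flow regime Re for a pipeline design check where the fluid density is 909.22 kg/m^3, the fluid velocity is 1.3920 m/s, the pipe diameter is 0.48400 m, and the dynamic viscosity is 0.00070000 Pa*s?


Step 1: Re = rho*vel*D/mu = 909.22*1.392*0.484/0.0007 = 8.7510e+05
Step 2: Re = 8.7510e+05 > 4000, so flow is turbulent.
Re = 8.7510e+05 (turbulent)


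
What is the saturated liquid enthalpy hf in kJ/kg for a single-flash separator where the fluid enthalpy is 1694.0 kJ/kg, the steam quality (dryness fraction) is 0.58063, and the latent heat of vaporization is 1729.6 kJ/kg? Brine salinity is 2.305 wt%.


hf = h - x * hfg
hf = 1694.0 - 0.58063 * 1729.6
hf = 689.74 kJ/kg


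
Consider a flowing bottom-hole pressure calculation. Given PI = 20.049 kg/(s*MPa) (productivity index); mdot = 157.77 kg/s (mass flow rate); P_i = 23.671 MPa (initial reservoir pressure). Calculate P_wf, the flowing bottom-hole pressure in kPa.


P_wf = P_i - mdot / PI
P_wf = 23.671 - 157.77 / 20.049
P_wf = 15.80178 MPa
Convert: 15.80178 MPa * 1000.0 = 15802 kPa
P_wf = 15802 kPa


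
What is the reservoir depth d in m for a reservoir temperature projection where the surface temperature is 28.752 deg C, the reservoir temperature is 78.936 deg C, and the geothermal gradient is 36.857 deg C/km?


d = (T_res - T_surf) / grad * 1000
d = (78.936 - 28.752) / 36.857 * 1000
d = 1361.6 m


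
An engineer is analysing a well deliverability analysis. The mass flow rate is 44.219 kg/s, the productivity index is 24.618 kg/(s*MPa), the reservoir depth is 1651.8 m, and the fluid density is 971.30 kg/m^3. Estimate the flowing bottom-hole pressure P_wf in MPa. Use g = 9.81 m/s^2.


Step 1: P_i = rho*g*h/1e6 = 971.3*9.81*1651.8/1e6 = 15.73910 MPa
Step 2: P_wf = P_i - mdot/PI = 15.73910 - 44.219/24.618 = 13.943 MPa
P_wf = 13.943 MPa


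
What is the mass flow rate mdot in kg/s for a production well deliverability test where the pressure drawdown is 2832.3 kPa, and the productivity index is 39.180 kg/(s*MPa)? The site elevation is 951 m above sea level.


mdot = PI * dP / 1000
mdot = 39.180 * 2832.3 / 1000
mdot = 110.97 kg/s


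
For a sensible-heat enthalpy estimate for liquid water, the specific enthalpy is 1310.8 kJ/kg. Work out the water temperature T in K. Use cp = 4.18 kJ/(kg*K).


T = h / cp
T = 1310.8 / 4.18
T = 313.5885 deg C
Convert to K: 313.5885 + 273.15 = 586.74 K
T = 586.74 K


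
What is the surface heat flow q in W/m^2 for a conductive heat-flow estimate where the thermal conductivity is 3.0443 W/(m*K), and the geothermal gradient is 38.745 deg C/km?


q = k * grad / 1000
q = 3.0443 * 38.745 / 1000
q = 0.11795 W/m^2


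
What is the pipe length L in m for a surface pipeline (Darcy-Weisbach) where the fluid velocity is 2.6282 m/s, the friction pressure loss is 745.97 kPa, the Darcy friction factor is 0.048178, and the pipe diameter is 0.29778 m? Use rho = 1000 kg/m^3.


L = dP*1000*D / (f*rho*vel^2/2)
L = 745.97*1000*0.29778 / (0.048178*1000*2.6282^2/2)
L = 1335.0 m


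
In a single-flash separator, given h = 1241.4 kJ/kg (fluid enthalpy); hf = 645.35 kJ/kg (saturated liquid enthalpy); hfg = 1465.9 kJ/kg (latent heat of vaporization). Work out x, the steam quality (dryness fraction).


x = (h - hf) / hfg
x = (1241.4 - 645.35) / 1465.9
x = 0.40661


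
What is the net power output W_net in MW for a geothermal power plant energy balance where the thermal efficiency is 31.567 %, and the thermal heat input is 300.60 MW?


W_net = eta / 100 * Q_in
W_net = 31.567 / 100 * 300.60
W_net = 94.890 MW


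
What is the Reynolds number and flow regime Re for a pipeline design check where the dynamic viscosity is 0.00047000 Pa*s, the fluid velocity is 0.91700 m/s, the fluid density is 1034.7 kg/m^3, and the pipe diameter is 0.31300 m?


Step 1: Re = rho*vel*D/mu = 1034.7*0.917*0.313/0.00047 = 6.3187e+05
Step 2: Re = 6.3187e+05 > 4000, so flow is turbulent.
Re = 6.3187e+05 (turbulent)


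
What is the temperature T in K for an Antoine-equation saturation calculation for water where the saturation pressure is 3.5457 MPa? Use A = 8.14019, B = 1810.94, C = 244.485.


T = B / (A - log10(P_sat * 760 / 0.101325)) - C
T = 1810.94 / (8.14019 - log10(3.5457 * 760 / 0.101325)) - 244.485
T = 242.9307 deg C
Convert to K: 242.9307 + 273.15 = 516.08 K
T = 516.08 K


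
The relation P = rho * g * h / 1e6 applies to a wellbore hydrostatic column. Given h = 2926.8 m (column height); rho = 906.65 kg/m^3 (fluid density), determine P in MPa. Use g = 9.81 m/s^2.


P = rho * g * h / 1e6
P = 906.65 * 9.81 * 2926.8 / 1e6
P = 26.032 MPa


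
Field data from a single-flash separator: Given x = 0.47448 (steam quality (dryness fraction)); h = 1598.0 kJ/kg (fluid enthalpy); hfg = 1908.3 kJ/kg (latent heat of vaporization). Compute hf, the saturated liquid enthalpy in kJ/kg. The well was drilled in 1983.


hf = h - x * hfg
hf = 1598.0 - 0.47448 * 1908.3
hf = 692.55 kJ/kg


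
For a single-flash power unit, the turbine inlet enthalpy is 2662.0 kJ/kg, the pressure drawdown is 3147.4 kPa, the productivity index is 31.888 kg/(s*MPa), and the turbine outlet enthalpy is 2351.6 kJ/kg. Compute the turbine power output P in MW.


Step 1: mdot = PI * dP / 1000 = 31.888 * 3147.4 / 1000 = 100.3643 kg/s
Step 2: P = mdot*(h_in - h_out)/1000 = 100.3643*(2662.0 - 2351.6)/1000 = 31.153 MW
P = 31.153 MW


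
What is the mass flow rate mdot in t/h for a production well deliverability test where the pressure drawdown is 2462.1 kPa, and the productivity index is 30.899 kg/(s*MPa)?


mdot = PI * dP / 1000
mdot = 30.899 * 2462.1 / 1000
mdot = 76.07643 kg/s
Convert: 76.07643 kg/s * 3.6 = 273.88 t/h
mdot = 273.88 t/h


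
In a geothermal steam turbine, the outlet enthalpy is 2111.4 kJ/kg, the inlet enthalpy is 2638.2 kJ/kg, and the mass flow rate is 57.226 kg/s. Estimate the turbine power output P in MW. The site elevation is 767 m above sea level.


P = mdot * (h_in - h_out) / 1000
P = 57.226 * (2638.2 - 2111.4) / 1000
P = 30.147 MW


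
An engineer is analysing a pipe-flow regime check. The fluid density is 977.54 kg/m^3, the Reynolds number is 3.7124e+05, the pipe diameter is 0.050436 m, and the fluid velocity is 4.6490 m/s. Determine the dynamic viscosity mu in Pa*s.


mu = rho * vel * D / Re
mu = 977.54 * 4.6490 * 0.050436 / 3.7124e+05
mu = 0.00061742 Pa*s


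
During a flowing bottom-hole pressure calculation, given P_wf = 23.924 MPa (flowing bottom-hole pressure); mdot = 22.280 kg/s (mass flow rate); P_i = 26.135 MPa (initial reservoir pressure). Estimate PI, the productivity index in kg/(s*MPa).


PI = mdot / (P_i - P_wf)
PI = 22.280 / (26.135 - 23.924)
PI = 10.077 kg/(s*MPa)


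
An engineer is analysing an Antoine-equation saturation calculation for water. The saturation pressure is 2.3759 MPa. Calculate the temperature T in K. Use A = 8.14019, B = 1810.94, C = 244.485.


T = B / (A - log10(P_sat * 760 / 0.101325)) - C
T = 1810.94 / (8.14019 - log10(2.3759 * 760 / 0.101325)) - 244.485
T = 221.1403 deg C
Convert to K: 221.1403 + 273.15 = 494.29 K
T = 494.29 K


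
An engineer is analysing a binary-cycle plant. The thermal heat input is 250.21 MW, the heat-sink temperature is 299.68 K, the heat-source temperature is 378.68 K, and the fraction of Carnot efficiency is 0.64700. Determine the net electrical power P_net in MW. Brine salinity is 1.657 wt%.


Step 1: eta = (1 - Tc/Th)*f = (1 - 299.68/378.68)*0.647 = 0.1349768
Step 2: P_net = eta * Q_in = 0.1349768 * 250.21 = 33.773 MW
P_net = 33.773 MW


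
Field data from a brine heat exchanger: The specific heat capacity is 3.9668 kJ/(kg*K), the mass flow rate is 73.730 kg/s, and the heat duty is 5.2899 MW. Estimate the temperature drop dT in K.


dT = Q * 1000 / (mdot * cp)
dT = 5.2899 * 1000 / (73.730 * 3.9668)
dT = 18.087 K


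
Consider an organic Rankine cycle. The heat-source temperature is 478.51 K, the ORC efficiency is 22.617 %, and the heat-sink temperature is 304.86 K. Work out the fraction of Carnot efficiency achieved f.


f = (eta_orc/100) / (1 - Tc/Th)
f = (22.617/100) / (1 - 304.86/478.51)
f = 0.62323


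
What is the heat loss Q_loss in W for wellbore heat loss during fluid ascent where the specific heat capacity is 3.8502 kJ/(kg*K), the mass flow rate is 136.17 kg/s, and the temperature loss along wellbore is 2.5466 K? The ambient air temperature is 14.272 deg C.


Q_loss = mdot * cp * dT
Q_loss = 136.17 * 3.8502 * 2.5466
Q_loss = 1335.136 kW
Convert: 1335.136 kW * 1000.0 = 1.3351e+06 W
Q_loss = 1.3351e+06 W


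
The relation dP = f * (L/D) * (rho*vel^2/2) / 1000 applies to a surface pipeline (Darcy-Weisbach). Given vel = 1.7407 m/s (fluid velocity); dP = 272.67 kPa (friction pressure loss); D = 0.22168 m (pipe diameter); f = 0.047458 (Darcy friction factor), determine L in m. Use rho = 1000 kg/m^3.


L = dP*1000*D / (f*rho*vel^2/2)
L = 272.67*1000*0.22168 / (0.047458*1000*1.7407^2/2)
L = 840.69 m


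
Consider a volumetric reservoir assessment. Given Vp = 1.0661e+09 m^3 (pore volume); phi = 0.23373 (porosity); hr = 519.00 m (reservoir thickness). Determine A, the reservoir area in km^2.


A = Vp / (1e6 * hr * phi)
A = 1.0661e+09 / (1e6 * 519.00 * 0.23373)
A = 8.7885 km^2


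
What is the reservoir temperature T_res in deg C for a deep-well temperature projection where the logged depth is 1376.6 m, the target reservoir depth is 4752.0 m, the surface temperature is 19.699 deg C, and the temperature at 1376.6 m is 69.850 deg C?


Step 1: grad = (T_d1 - T_surf)/d1 * 1000 = (69.85 - 19.699)/1376.6 * 1000 = 36.43106 deg C/km
Step 2: T_res = T_surf + grad*d2/1000 = 19.699 + 36.43106*4752.0/1000 = 192.82 deg C
T_res = 192.82 deg C


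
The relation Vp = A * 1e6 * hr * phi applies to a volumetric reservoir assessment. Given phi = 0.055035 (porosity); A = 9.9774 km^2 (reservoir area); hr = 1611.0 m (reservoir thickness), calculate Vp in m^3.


Vp = A * 1e6 * hr * phi
Vp = 9.9774 * 1e6 * 1611.0 * 0.055035
Vp = 8.8461e+08 m^3


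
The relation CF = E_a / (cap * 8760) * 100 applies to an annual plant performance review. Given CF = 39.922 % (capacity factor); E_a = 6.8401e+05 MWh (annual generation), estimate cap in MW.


cap = E_a / (CF/100 * 8760)
cap = 6.8401e+05 / (39.922/100 * 8760)
cap = 195.59 MW


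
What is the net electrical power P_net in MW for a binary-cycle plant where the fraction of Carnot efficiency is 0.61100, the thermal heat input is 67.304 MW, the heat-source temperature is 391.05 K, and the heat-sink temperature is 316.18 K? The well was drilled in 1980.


Step 1: eta = (1 - Tc/Th)*f = (1 - 316.18/391.05)*0.611 = 0.1169814
Step 2: P_net = eta * Q_in = 0.1169814 * 67.304 = 7.8733 MW
P_net = 7.8733 MW


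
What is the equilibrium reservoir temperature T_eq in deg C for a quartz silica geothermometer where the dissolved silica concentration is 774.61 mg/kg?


T_eq = 1309 / (5.19 - log10(SiO2)) - 273.15
T_eq = 1309 / (5.19 - log10(774.61)) - 273.15
T_eq = 295.75 deg C


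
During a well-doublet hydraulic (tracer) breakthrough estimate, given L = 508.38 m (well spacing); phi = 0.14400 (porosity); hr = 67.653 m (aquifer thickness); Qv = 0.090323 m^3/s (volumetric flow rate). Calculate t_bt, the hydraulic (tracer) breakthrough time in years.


t_bt = pi * hr * phi * L^2 / (3 * Qv) / (365.25*86400)
t_bt = pi * 67.653 * 0.14400 * 508.38^2 / (3 * 0.090323) / (365.25*86400)
t_bt = 0.92502 years


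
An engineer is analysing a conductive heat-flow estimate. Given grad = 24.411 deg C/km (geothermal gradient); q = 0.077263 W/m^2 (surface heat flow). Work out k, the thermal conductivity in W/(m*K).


k = q * 1000 / grad
k = 0.077263 * 1000 / 24.411
k = 3.1651 W/(m*K)


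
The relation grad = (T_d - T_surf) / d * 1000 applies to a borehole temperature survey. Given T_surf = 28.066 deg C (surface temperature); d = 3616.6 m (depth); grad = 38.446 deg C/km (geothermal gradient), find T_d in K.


T_d = T_surf + grad * d / 1000
T_d = 28.066 + 38.446 * 3616.6 / 1000
T_d = 167.1098 deg C
Convert to K: 167.1098 + 273.15 = 440.26 K
T_d = 440.26 K


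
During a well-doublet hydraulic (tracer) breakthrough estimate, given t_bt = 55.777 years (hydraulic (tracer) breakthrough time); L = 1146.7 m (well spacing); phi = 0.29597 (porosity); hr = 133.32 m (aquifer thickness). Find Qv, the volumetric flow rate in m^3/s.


Qv = pi*hr*phi*L^2 / (3*t_bt*365.25*86400)
Qv = pi*133.32*0.29597*1146.7^2 / (3*55.777*365.25*86400)
Qv = 0.030868 m^3/s


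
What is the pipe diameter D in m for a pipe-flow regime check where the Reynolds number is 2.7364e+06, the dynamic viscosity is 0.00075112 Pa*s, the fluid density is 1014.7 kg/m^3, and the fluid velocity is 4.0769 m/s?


D = Re * mu / (rho * vel)
D = 2.7364e+06 * 0.00075112 / (1014.7 * 4.0769)
D = 0.49685 m


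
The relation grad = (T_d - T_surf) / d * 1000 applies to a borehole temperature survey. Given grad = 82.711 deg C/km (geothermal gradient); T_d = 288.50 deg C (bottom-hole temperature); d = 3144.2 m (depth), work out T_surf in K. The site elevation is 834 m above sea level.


T_surf = T_d - grad * d / 1000
T_surf = 288.50 - 82.711 * 3144.2 / 1000
T_surf = 28.44007 deg C
Convert to K: 28.44007 + 273.15 = 301.59 K
T_surf = 301.59 K


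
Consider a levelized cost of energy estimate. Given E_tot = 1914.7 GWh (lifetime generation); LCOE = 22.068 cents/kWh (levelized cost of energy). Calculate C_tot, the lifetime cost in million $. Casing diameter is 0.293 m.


C_tot = LCOE / 100 * E_tot
C_tot = 22.068 / 100 * 1914.7
C_tot = 422.54 million $


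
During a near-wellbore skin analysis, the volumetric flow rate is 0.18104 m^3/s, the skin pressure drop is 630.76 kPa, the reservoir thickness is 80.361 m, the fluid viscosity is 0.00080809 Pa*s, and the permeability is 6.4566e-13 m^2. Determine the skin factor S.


S = dP_s * 1000 * 2*pi*k*hr / (q*mu)
S = 630.76 * 1000 * 2*pi*6.4566e-13*80.361 / (0.18104*0.00080809)
S = 1.4056


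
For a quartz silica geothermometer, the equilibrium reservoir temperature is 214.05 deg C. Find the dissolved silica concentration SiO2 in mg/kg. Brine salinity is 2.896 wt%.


SiO2 = 10^(5.19 - 1309/(T_eq + 273.15))
SiO2 = 10^(5.19 - 1309/(214.05 + 273.15))
SiO2 = 318.58 mg/kg


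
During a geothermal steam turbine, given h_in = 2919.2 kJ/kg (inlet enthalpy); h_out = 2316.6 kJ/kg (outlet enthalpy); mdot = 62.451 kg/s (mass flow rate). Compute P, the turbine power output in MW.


P = mdot * (h_in - h_out) / 1000
P = 62.451 * (2919.2 - 2316.6) / 1000
P = 37.633 MW


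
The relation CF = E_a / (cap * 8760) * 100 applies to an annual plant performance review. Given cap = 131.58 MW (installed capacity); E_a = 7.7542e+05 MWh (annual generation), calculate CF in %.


CF = E_a / (cap * 8760) * 100
CF = 7.7542e+05 / (131.58 * 8760) * 100
CF = 67.273 %


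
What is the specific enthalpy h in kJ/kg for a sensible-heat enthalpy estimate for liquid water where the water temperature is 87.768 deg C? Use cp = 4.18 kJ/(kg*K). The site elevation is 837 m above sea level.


h = cp * T
h = 4.18 * 87.768
h = 366.87 kJ/kg


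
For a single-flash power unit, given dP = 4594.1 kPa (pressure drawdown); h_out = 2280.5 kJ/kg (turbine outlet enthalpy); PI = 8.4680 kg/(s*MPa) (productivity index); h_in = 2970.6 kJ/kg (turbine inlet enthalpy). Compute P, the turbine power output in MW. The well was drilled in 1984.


Step 1: mdot = PI * dP / 1000 = 8.468 * 4594.1 / 1000 = 38.90284 kg/s
Step 2: P = mdot*(h_in - h_out)/1000 = 38.90284*(2970.6 - 2280.5)/1000 = 26.847 MW
P = 26.847 MW


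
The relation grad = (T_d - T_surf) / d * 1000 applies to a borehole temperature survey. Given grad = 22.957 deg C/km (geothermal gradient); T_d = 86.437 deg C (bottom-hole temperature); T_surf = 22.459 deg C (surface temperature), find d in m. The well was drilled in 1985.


d = (T_d - T_surf) / grad * 1000
d = (86.437 - 22.459) / 22.957 * 1000
d = 2786.9 m


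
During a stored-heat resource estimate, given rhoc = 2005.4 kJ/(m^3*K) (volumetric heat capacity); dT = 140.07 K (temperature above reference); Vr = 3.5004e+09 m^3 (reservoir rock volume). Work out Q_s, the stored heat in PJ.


Q_s = Vr * rhoc * dT / 1e12
Q_s = 3.5004e+09 * 2005.4 * 140.07 / 1e12
Q_s = 983.25 PJ


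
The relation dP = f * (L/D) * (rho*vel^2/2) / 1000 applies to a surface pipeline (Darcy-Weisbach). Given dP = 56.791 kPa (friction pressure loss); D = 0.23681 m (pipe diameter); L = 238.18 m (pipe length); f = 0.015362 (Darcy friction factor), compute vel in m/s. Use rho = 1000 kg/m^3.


vel = sqrt(dP*1000*2*D / (f*L*rho))
vel = sqrt(56.791*1000*2*0.23681 / (0.015362*238.18*1000))
vel = 2.7113 m/s


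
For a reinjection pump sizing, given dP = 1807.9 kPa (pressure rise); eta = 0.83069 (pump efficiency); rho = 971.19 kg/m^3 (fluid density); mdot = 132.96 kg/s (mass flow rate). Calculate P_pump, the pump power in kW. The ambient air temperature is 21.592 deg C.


P_pump = mdot * dP / (rho * eta)
P_pump = 132.96 * 1807.9 / (971.19 * 0.83069)
P_pump = 297.96 kW


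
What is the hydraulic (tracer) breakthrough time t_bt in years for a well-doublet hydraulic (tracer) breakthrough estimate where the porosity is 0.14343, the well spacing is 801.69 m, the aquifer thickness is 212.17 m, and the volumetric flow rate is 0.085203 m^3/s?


t_bt = pi * hr * phi * L^2 / (3 * Qv) / (365.25*86400)
t_bt = pi * 212.17 * 0.14343 * 801.69^2 / (3 * 0.085203) / (365.25*86400)
t_bt = 7.6174 years


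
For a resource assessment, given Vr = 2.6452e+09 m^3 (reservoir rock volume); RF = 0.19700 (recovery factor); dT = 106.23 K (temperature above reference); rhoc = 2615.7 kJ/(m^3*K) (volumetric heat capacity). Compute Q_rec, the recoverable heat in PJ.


Step 1: Q_s = Vr*rhoc*dT/1e12 = 2.6452e+09*2615.7*106.23/1e12 = 735.0106 PJ
Step 2: Q_rec = Q_s * RF = 735.0106 * 0.197 = 144.80 PJ
Q_rec = 144.80 PJ


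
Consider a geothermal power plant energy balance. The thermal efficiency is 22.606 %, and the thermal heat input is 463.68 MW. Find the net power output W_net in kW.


W_net = eta / 100 * Q_in
W_net = 22.606 / 100 * 463.68
W_net = 104.8195 MW
Convert: 104.8195 MW * 1000.0 = 1.0482e+05 kW
W_net = 1.0482e+05 kW


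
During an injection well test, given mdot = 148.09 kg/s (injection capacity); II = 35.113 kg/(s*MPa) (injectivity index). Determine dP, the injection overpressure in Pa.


dP = mdot * 1000 / II
dP = 148.09 * 1000 / 35.113
dP = 4217.526 kPa
Convert: 4217.526 kPa * 1000.0 = 4.2175e+06 Pa
dP = 4.2175e+06 Pa


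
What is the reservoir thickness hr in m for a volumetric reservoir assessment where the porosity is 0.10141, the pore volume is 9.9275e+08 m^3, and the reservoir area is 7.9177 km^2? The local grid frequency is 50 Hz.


hr = Vp / (A * 1e6 * phi)
hr = 9.9275e+08 / (7.9177 * 1e6 * 0.10141)
hr = 1236.4 m


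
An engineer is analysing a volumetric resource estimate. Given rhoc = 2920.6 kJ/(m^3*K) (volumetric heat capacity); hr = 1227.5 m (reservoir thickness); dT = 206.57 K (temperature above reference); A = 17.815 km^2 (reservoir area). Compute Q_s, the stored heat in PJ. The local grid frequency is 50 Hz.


Step 1: Vr = A*1e6*hr = 17.815*1e6*1227.5 = 2.186791e+10 m^3
Step 2: Q_s = Vr*rhoc*dT/1e12 = 2.186791e+10*2920.6*206.57/1e12 = 13193 PJ
Q_s = 13193 PJ


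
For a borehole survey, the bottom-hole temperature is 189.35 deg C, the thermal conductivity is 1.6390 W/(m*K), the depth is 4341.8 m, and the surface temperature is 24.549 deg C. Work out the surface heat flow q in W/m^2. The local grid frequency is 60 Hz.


Step 1: grad = (T_d - T_surf)/d * 1000 = (189.35 - 24.549)/4341.8 * 1000 = 37.95684 deg C/km
Step 2: q = k * grad / 1000 = 1.639 * 37.95684 / 1000 = 0.062211 W/m^2
q = 0.062211 W/m^2


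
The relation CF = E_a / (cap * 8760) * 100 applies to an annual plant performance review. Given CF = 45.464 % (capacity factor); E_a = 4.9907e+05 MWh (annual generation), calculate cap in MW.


cap = E_a / (CF/100 * 8760)
cap = 4.9907e+05 / (45.464/100 * 8760)
cap = 125.31 MW


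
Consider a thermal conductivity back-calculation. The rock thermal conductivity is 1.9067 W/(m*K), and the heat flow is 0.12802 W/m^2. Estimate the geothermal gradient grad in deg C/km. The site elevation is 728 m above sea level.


grad = q / k * 1000
grad = 0.12802 / 1.9067 * 1000
grad = 67.142 deg C/km


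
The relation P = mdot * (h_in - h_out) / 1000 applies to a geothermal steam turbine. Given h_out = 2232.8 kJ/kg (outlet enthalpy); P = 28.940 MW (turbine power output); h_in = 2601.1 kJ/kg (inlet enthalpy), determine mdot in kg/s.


mdot = P * 1000 / (h_in - h_out)
mdot = 28.940 * 1000 / (2601.1 - 2232.8)
mdot = 78.577 kg/s


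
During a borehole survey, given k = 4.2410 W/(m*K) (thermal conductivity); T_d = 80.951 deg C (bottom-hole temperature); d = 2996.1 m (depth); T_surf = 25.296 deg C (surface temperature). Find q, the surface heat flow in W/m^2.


Step 1: grad = (T_d - T_surf)/d * 1000 = (80.951 - 25.296)/2996.1 * 1000 = 18.57582 deg C/km
Step 2: q = k * grad / 1000 = 4.241 * 18.57582 / 1000 = 0.078780 W/m^2
q = 0.078780 W/m^2


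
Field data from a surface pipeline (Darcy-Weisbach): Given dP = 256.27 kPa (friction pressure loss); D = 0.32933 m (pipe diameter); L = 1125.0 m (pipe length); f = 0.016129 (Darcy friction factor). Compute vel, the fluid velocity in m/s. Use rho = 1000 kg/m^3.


vel = sqrt(dP*1000*2*D / (f*L*rho))
vel = sqrt(256.27*1000*2*0.32933 / (0.016129*1125.0*1000))
vel = 3.0500 m/s


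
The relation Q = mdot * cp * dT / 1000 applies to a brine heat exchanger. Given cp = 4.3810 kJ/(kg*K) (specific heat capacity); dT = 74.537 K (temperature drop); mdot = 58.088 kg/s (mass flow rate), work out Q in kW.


Q = mdot * cp * dT / 1000
Q = 58.088 * 4.3810 * 74.537 / 1000
Q = 18.96844 MW
Convert: 18.96844 MW * 1000.0 = 18968 kW
Q = 18968 kW


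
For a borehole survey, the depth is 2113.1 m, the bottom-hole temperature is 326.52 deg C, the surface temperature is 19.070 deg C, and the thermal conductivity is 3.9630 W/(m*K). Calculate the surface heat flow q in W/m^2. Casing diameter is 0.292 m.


Step 1: grad = (T_d - T_surf)/d * 1000 = (326.52 - 19.07)/2113.1 * 1000 = 145.4971 deg C/km
Step 2: q = k * grad / 1000 = 3.963 * 145.4971 / 1000 = 0.57661 W/m^2
q = 0.57661 W/m^2


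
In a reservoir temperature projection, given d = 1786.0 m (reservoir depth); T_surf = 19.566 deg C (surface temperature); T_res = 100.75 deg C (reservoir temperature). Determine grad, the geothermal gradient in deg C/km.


grad = (T_res - T_surf) / d * 1000
grad = (100.75 - 19.566) / 1786.0 * 1000
grad = 45.456 deg C/km


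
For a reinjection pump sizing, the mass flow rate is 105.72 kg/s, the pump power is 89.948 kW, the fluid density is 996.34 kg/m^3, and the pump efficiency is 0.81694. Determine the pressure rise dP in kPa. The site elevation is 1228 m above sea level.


dP = P_pump * rho * eta / mdot
dP = 89.948 * 996.34 * 0.81694 / 105.72
dP = 692.52 kPa


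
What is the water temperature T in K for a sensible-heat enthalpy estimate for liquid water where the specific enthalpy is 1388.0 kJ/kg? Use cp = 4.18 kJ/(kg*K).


T = h / cp
T = 1388.0 / 4.18
T = 332.0574 deg C
Convert to K: 332.0574 + 273.15 = 605.21 K
T = 605.21 K


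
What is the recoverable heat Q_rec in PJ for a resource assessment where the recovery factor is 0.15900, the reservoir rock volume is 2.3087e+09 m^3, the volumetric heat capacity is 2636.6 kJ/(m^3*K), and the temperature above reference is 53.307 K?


Step 1: Q_s = Vr*rhoc*dT/1e12 = 2.3087e+09*2636.6*53.307/1e12 = 324.4860 PJ
Step 2: Q_rec = Q_s * RF = 324.4860 * 0.159 = 51.593 PJ
Q_rec = 51.593 PJ


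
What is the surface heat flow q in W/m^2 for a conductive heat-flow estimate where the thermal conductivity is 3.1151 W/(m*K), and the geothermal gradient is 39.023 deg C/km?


q = k * grad / 1000
q = 3.1151 * 39.023 / 1000
q = 0.12156 W/m^2


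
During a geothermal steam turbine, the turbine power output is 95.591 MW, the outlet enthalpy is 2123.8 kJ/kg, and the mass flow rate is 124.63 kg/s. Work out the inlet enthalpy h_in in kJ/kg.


h_in = h_out + P * 1000 / mdot
h_in = 2123.8 + 95.591 * 1000 / 124.63
h_in = 2890.8 kJ/kg


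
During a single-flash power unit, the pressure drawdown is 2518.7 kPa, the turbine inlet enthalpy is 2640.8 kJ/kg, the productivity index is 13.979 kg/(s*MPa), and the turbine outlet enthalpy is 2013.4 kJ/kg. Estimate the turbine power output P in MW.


Step 1: mdot = PI * dP / 1000 = 13.979 * 2518.7 / 1000 = 35.20891 kg/s
Step 2: P = mdot*(h_in - h_out)/1000 = 35.20891*(2640.8 - 2013.4)/1000 = 22.090 MW
P = 22.090 MW


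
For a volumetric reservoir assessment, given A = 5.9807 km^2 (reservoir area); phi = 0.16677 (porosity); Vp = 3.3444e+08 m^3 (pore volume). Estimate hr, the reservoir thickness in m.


hr = Vp / (A * 1e6 * phi)
hr = 3.3444e+08 / (5.9807 * 1e6 * 0.16677)
hr = 335.31 m


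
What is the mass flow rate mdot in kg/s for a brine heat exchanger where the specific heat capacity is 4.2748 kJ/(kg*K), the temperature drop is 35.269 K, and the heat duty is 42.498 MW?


mdot = Q * 1000 / (cp * dT)
mdot = 42.498 * 1000 / (4.2748 * 35.269)
mdot = 281.88 kg/s


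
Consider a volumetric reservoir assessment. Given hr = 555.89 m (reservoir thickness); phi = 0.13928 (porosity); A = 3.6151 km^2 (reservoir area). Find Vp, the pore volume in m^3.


Vp = A * 1e6 * hr * phi
Vp = 3.6151 * 1e6 * 555.89 * 0.13928
Vp = 2.7990e+08 m^3


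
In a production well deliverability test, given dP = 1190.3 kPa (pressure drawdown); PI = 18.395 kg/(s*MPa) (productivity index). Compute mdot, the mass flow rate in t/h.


mdot = PI * dP / 1000
mdot = 18.395 * 1190.3 / 1000
mdot = 21.89557 kg/s
Convert: 21.89557 kg/s * 3.6 = 78.824 t/h
mdot = 78.824 t/h


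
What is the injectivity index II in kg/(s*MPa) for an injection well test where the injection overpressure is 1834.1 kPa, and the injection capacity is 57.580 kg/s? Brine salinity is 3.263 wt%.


II = mdot * 1000 / dP
II = 57.580 * 1000 / 1834.1
II = 31.394 kg/(s*MPa)


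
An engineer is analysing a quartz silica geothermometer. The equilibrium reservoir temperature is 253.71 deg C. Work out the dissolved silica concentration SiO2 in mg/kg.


SiO2 = 10^(5.19 - 1309/(T_eq + 273.15))
SiO2 = 10^(5.19 - 1309/(253.71 + 273.15))
SiO2 = 507.54 mg/kg


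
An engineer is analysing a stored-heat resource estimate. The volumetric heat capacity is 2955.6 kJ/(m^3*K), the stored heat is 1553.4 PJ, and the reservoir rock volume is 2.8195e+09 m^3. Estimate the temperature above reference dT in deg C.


dT = Q_s * 1e12 / (Vr * rhoc)
dT = 1553.4 * 1e12 / (2.8195e+09 * 2955.6)
dT = 186.4084 K
Convert (temperature difference, 1 K = 1 deg C): 186.4084 K = 186.4084 deg C
dT = 186.41 deg C


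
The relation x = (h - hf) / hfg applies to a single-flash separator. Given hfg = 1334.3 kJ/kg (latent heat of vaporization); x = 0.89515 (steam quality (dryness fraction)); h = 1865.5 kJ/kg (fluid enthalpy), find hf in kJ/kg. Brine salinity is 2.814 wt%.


hf = h - x * hfg
hf = 1865.5 - 0.89515 * 1334.3
hf = 671.10 kJ/kg


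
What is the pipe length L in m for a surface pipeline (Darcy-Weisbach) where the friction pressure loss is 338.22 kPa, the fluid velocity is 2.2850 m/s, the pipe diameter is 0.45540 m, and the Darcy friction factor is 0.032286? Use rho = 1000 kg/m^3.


L = dP*1000*D / (f*rho*vel^2/2)
L = 338.22*1000*0.45540 / (0.032286*1000*2.2850^2/2)
L = 1827.4 m


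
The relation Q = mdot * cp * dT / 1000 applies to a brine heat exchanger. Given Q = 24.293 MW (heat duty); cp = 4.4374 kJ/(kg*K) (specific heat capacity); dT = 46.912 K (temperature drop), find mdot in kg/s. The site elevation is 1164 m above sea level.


mdot = Q * 1000 / (cp * dT)
mdot = 24.293 * 1000 / (4.4374 * 46.912)
mdot = 116.70 kg/s


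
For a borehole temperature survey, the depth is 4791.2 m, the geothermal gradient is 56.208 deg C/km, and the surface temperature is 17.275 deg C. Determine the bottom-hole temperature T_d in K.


T_d = T_surf + grad * d / 1000
T_d = 17.275 + 56.208 * 4791.2 / 1000
T_d = 286.5788 deg C
Convert to K: 286.5788 + 273.15 = 559.73 K
T_d = 559.73 K


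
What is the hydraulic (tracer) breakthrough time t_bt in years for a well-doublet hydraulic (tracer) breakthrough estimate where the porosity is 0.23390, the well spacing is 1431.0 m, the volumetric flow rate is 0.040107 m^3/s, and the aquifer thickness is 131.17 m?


t_bt = pi * hr * phi * L^2 / (3 * Qv) / (365.25*86400)
t_bt = pi * 131.17 * 0.23390 * 1431.0^2 / (3 * 0.040107) / (365.25*86400)
t_bt = 51.981 years


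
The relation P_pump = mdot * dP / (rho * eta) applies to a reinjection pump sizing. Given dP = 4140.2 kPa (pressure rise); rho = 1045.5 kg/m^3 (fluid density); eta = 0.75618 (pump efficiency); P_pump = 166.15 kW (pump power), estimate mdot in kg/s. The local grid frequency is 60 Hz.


mdot = P_pump * rho * eta / dP
mdot = 166.15 * 1045.5 * 0.75618 / 4140.2
mdot = 31.727 kg/s


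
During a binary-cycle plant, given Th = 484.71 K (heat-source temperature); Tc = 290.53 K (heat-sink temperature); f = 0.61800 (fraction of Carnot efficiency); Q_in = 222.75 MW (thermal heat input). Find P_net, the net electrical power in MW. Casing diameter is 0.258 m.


Step 1: eta = (1 - Tc/Th)*f = (1 - 290.53/484.71)*0.618 = 0.2475774
Step 2: P_net = eta * Q_in = 0.2475774 * 222.75 = 55.148 MW
P_net = 55.148 MW


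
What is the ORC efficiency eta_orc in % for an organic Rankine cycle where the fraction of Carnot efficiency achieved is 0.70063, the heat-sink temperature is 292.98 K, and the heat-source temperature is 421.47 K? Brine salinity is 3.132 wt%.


eta_orc = (1 - Tc/Th) * f * 100
eta_orc = (1 - 292.98/421.47) * 0.70063 * 100
eta_orc = 21.360 %


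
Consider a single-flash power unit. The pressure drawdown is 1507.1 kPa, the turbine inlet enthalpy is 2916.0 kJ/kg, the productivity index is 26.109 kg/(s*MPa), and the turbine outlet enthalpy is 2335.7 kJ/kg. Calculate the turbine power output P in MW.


Step 1: mdot = PI * dP / 1000 = 26.109 * 1507.1 / 1000 = 39.34887 kg/s
Step 2: P = mdot*(h_in - h_out)/1000 = 39.34887*(2916.0 - 2335.7)/1000 = 22.834 MW
P = 22.834 MW


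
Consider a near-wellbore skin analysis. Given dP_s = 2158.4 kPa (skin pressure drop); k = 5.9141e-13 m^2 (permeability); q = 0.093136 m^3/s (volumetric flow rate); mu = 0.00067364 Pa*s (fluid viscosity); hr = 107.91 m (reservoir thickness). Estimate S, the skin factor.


S = dP_s * 1000 * 2*pi*k*hr / (q*mu)
S = 2158.4 * 1000 * 2*pi*5.9141e-13*107.91 / (0.093136*0.00067364)
S = 13.795
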